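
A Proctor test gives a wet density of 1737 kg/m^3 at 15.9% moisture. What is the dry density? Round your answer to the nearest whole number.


Step 1: Dry density = wet density / (1 + w/100)
Step 2: Dry density = 1737 / (1 + 15.9/100)
Step 3: Dry density = 1737 / 1.159
Step 4: Dry density = 1499 kg/m^3

1499


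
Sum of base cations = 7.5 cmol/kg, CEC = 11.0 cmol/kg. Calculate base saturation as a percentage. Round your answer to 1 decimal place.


Step 1: BS = 100 * (sum of bases) / CEC
Step 2: BS = 100 * 7.5 / 11.0
Step 3: BS = 68.2%

68.2


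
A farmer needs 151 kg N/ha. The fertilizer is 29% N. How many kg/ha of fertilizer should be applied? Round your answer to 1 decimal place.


Step 1: Fertilizer rate = target N / (N content / 100)
Step 2: Rate = 151 / (29 / 100)
Step 3: Rate = 151 / 0.29
Step 4: Rate = 520.7 kg/ha

520.7


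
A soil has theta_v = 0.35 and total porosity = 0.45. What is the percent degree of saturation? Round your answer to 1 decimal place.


Step 1: S = 100 * theta_v / n
Step 2: S = 100 * 0.35 / 0.45
Step 3: S = 77.8%

77.8


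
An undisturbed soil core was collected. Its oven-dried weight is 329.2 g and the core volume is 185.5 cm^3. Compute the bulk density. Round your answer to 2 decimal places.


Step 1: Identify the formula: BD = dry mass / volume
Step 2: Substitute values: BD = 329.2 / 185.5
Step 3: BD = 1.77 g/cm^3

1.77


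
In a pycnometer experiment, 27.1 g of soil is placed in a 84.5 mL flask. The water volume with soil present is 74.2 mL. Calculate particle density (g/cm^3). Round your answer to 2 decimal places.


Step 1: Volume of solids = flask volume - water volume with soil
Step 2: V_solids = 84.5 - 74.2 = 10.3 mL
Step 3: Particle density = mass / V_solids = 27.1 / 10.3 = 2.63 g/cm^3

2.63


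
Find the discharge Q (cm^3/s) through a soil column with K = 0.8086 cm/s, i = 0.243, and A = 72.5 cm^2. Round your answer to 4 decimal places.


Step 1: Apply Darcy's law: Q = K * i * A
Step 2: Q = 0.8086 * 0.243 * 72.5
Step 3: Q = 14.2455 cm^3/s

14.2455


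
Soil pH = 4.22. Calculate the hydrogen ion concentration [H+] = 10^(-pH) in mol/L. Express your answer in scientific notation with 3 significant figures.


Step 1: [H+] = 10^(-pH)
Step 2: [H+] = 10^(-4.22)
Step 3: [H+] = 6.03e-05 mol/L

6.03e-05


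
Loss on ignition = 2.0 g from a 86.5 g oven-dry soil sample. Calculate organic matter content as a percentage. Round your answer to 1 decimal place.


Step 1: OM% = 100 * LOI / sample mass
Step 2: OM = 100 * 2.0 / 86.5
Step 3: OM = 2.3%

2.3


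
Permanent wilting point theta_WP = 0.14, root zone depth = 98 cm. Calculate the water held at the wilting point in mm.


Step 1: Water (mm) = theta_WP * depth * 10
Step 2: Water = 0.14 * 98 * 10
Step 3: Water = 137.2 mm

137.2


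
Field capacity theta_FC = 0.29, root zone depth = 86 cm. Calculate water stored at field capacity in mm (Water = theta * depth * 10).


Step 1: Water (mm) = theta_FC * depth (cm) * 10
Step 2: Water = 0.29 * 86 * 10
Step 3: Water = 249.4 mm

249.4


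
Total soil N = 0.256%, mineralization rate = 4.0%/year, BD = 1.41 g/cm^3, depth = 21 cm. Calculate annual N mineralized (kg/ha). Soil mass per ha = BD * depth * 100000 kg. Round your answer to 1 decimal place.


Step 1: Soil mass per ha = BD * depth * 100000 = 1.41 * 21 * 100000 = 2961000 kg
Step 2: Total N pool = soil mass * N%/100 = 2961000 * 0.256/100 = 7580.16 kg/ha
Step 3: N mineralized = N pool * rate%/100 = 7580.16 * 4.0/100 = 303.2 kg/ha/yr

303.2


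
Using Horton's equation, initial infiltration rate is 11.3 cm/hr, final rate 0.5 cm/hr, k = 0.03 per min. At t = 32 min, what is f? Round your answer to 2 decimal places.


Step 1: f = fc + (f0 - fc) * exp(-k * t)
Step 2: exp(-0.03 * 32) = 0.382893
Step 3: f = 0.5 + (11.3 - 0.5) * 0.382893
Step 4: f = 0.5 + 10.8 * 0.382893
Step 5: f = 4.64 cm/hr

4.64


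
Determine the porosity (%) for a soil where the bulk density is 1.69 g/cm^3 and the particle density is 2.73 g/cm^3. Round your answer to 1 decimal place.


Step 1: Formula: n = 100 * (1 - BD / PD)
Step 2: n = 100 * (1 - 1.69 / 2.73)
Step 3: n = 100 * (1 - 0.61905)
Step 4: n = 38.1%

38.1


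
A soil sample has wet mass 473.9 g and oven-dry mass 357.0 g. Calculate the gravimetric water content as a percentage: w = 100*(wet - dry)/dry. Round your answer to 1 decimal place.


Step 1: Water mass = wet - dry = 473.9 - 357.0 = 116.9 g
Step 2: w = 100 * water mass / dry mass
Step 3: w = 100 * 116.9 / 357.0 = 32.7%

32.7


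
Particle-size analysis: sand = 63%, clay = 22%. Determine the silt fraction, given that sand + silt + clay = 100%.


Step 1: sand + silt + clay = 100%
Step 2: silt = 100 - sand - clay
Step 3: silt = 100 - 63 - 22
Step 4: silt = 15%

15


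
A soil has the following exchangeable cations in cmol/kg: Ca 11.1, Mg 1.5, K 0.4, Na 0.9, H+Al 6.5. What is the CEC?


Step 1: CEC = Ca + Mg + K + Na + (H+Al)
Step 2: CEC = 11.1 + 1.5 + 0.4 + 0.9 + 6.5
Step 3: CEC = 20.4 cmol/kg

20.4


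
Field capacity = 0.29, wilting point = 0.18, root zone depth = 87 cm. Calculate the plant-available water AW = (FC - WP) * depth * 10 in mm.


Step 1: Available water = (FC - WP) * depth * 10
Step 2: AW = (0.29 - 0.18) * 87 * 10
Step 3: AW = 0.11 * 87 * 10
Step 4: AW = 95.7 mm

95.7


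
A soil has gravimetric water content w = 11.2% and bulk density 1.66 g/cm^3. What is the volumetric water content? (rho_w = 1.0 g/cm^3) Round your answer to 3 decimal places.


Step 1: theta = (w / 100) * BD / rho_w
Step 2: theta = (11.2 / 100) * 1.66 / 1.0
Step 3: theta = 0.112 * 1.66
Step 4: theta = 0.186

0.186


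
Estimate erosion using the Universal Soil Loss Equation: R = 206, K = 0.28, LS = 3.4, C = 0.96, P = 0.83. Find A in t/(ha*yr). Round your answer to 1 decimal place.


Step 1: A = R * K * LS * C * P
Step 2: R * K = 206 * 0.28 = 57.68
Step 3: (R*K) * LS = 57.68 * 3.4 = 196.112
Step 4: * C * P = 196.112 * 0.96 * 0.83 = 156.3
Step 5: A = 156.3 t/(ha*yr)

156.3


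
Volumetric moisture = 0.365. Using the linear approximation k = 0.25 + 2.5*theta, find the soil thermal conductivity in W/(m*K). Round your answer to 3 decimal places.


Step 1: k = 0.25 + 2.5 * theta
Step 2: k = 0.25 + 2.5 * 0.365
Step 3: k = 0.25 + 0.913
Step 4: k = 1.163 W/(m*K)

1.163


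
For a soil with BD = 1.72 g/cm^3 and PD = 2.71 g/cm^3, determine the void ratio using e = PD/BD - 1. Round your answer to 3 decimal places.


Step 1: e = PD / BD - 1
Step 2: e = 2.71 / 1.72 - 1
Step 3: e = 1.57558 - 1
Step 4: e = 0.576

0.576


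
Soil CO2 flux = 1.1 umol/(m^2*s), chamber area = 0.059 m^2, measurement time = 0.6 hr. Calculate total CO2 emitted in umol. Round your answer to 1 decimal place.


Step 1: Convert time to seconds: 0.6 hr * 3600 = 2160.0 s
Step 2: Total = flux * area * time_s
Step 3: Total = 1.1 * 0.059 * 2160.0
Step 4: Total = 140.2 umol

140.2


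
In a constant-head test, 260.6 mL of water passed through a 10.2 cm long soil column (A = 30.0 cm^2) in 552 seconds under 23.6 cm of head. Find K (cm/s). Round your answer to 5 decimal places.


Step 1: K = Q * L / (A * t * h)
Step 2: Numerator = 260.6 * 10.2 = 2658.12
Step 3: Denominator = 30.0 * 552 * 23.6 = 390816.0
Step 4: K = 2658.12 / 390816.0 = 0.0068 cm/s

0.0068


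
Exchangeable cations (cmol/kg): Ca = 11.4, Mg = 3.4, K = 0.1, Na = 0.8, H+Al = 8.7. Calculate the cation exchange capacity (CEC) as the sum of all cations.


Step 1: CEC = Ca + Mg + K + Na + (H+Al)
Step 2: CEC = 11.4 + 3.4 + 0.1 + 0.8 + 8.7
Step 3: CEC = 24.4 cmol/kg

24.4


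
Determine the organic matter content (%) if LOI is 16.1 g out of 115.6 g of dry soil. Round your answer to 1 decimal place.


Step 1: OM% = 100 * LOI / sample mass
Step 2: OM = 100 * 16.1 / 115.6
Step 3: OM = 13.9%

13.9


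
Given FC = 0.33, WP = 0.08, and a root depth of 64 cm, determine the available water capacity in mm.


Step 1: Available water = (FC - WP) * depth * 10
Step 2: AW = (0.33 - 0.08) * 64 * 10
Step 3: AW = 0.25 * 64 * 10
Step 4: AW = 160.0 mm

160.0


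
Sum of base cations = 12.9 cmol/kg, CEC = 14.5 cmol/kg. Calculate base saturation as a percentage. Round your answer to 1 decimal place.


Step 1: BS = 100 * (sum of bases) / CEC
Step 2: BS = 100 * 12.9 / 14.5
Step 3: BS = 89.0%

89.0


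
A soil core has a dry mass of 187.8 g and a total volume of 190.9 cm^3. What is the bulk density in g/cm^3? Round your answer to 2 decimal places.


Step 1: Identify the formula: BD = dry mass / volume
Step 2: Substitute values: BD = 187.8 / 190.9
Step 3: BD = 0.98 g/cm^3

0.98


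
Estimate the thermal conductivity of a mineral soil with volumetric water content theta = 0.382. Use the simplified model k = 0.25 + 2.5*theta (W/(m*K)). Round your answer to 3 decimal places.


Step 1: k = 0.25 + 2.5 * theta
Step 2: k = 0.25 + 2.5 * 0.382
Step 3: k = 0.25 + 0.955
Step 4: k = 1.205 W/(m*K)

1.205


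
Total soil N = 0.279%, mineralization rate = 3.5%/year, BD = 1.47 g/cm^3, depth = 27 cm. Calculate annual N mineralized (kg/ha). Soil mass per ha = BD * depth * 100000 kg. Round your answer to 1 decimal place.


Step 1: Soil mass per ha = BD * depth * 100000 = 1.47 * 27 * 100000 = 3969000 kg
Step 2: Total N pool = soil mass * N%/100 = 3969000 * 0.279/100 = 11073.51 kg/ha
Step 3: N mineralized = N pool * rate%/100 = 11073.51 * 3.5/100 = 387.6 kg/ha/yr

387.6


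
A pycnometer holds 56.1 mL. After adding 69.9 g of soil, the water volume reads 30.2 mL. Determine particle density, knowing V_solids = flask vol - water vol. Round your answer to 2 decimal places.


Step 1: Volume of solids = flask volume - water volume with soil
Step 2: V_solids = 56.1 - 30.2 = 25.9 mL
Step 3: Particle density = mass / V_solids = 69.9 / 25.9 = 2.7 g/cm^3

2.7


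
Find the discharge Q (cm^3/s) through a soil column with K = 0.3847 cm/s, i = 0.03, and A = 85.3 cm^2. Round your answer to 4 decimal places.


Step 1: Apply Darcy's law: Q = K * i * A
Step 2: Q = 0.3847 * 0.03 * 85.3
Step 3: Q = 0.9844 cm^3/s

0.9844


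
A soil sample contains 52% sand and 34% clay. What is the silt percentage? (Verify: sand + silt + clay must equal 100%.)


Step 1: sand + silt + clay = 100%
Step 2: silt = 100 - sand - clay
Step 3: silt = 100 - 52 - 34
Step 4: silt = 14%

14


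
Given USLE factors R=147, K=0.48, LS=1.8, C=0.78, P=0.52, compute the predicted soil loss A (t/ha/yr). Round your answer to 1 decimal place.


Step 1: A = R * K * LS * C * P
Step 2: R * K = 147 * 0.48 = 70.56
Step 3: (R*K) * LS = 70.56 * 1.8 = 127.008
Step 4: * C * P = 127.008 * 0.78 * 0.52 = 51.5
Step 5: A = 51.5 t/(ha*yr)

51.5


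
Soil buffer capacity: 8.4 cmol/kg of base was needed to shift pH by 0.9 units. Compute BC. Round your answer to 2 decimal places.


Step 1: BC = change in base / change in pH
Step 2: BC = 8.4 / 0.9
Step 3: BC = 9.33 cmol/(kg*pH unit)

9.33


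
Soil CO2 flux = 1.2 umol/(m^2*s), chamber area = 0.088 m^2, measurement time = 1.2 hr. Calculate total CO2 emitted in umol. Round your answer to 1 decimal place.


Step 1: Convert time to seconds: 1.2 hr * 3600 = 4320.0 s
Step 2: Total = flux * area * time_s
Step 3: Total = 1.2 * 0.088 * 4320.0
Step 4: Total = 456.2 umol

456.2


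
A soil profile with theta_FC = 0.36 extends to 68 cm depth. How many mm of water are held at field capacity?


Step 1: Water (mm) = theta_FC * depth (cm) * 10
Step 2: Water = 0.36 * 68 * 10
Step 3: Water = 244.8 mm

244.8


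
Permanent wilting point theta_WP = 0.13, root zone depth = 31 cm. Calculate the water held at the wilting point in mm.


Step 1: Water (mm) = theta_WP * depth * 10
Step 2: Water = 0.13 * 31 * 10
Step 3: Water = 40.3 mm

40.3


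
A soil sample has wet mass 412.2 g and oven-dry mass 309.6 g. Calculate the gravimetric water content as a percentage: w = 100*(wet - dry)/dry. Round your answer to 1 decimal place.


Step 1: Water mass = wet - dry = 412.2 - 309.6 = 102.6 g
Step 2: w = 100 * water mass / dry mass
Step 3: w = 100 * 102.6 / 309.6 = 33.1%

33.1


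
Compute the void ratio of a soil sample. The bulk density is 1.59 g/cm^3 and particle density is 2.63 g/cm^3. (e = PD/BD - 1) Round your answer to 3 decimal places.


Step 1: e = PD / BD - 1
Step 2: e = 2.63 / 1.59 - 1
Step 3: e = 1.65409 - 1
Step 4: e = 0.654

0.654


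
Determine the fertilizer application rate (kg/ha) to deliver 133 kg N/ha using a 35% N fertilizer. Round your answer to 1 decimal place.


Step 1: Fertilizer rate = target N / (N content / 100)
Step 2: Rate = 133 / (35 / 100)
Step 3: Rate = 133 / 0.35
Step 4: Rate = 380.0 kg/ha

380.0


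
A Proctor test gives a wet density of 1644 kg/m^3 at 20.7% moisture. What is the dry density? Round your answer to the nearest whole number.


Step 1: Dry density = wet density / (1 + w/100)
Step 2: Dry density = 1644 / (1 + 20.7/100)
Step 3: Dry density = 1644 / 1.207
Step 4: Dry density = 1362 kg/m^3

1362


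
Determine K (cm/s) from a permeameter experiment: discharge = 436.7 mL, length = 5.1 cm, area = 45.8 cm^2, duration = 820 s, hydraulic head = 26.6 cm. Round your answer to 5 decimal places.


Step 1: K = Q * L / (A * t * h)
Step 2: Numerator = 436.7 * 5.1 = 2227.17
Step 3: Denominator = 45.8 * 820 * 26.6 = 998989.6
Step 4: K = 2227.17 / 998989.6 = 0.00223 cm/s

0.00223


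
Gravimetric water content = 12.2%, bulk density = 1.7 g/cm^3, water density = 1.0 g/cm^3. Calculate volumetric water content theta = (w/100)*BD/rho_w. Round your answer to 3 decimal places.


Step 1: theta = (w / 100) * BD / rho_w
Step 2: theta = (12.2 / 100) * 1.7 / 1.0
Step 3: theta = 0.122 * 1.7
Step 4: theta = 0.207

0.207


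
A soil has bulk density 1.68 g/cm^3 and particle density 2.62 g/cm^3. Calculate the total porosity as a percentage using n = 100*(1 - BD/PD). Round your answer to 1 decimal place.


Step 1: Formula: n = 100 * (1 - BD / PD)
Step 2: n = 100 * (1 - 1.68 / 2.62)
Step 3: n = 100 * (1 - 0.64122)
Step 4: n = 35.9%

35.9


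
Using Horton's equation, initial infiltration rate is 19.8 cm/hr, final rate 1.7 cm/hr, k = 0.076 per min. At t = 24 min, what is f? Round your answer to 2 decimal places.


Step 1: f = fc + (f0 - fc) * exp(-k * t)
Step 2: exp(-0.076 * 24) = 0.161379
Step 3: f = 1.7 + (19.8 - 1.7) * 0.161379
Step 4: f = 1.7 + 18.1 * 0.161379
Step 5: f = 4.62 cm/hr

4.62


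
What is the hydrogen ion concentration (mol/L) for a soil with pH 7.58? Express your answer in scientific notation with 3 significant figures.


Step 1: [H+] = 10^(-pH)
Step 2: [H+] = 10^(-7.58)
Step 3: [H+] = 2.63e-08 mol/L

2.63e-08


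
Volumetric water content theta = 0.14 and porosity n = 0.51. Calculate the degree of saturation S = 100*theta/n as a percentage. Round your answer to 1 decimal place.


Step 1: S = 100 * theta_v / n
Step 2: S = 100 * 0.14 / 0.51
Step 3: S = 27.5%

27.5


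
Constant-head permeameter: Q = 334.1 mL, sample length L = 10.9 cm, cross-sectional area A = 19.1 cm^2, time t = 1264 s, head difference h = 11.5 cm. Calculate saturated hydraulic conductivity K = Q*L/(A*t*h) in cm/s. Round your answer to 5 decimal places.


Step 1: K = Q * L / (A * t * h)
Step 2: Numerator = 334.1 * 10.9 = 3641.69
Step 3: Denominator = 19.1 * 1264 * 11.5 = 277637.6
Step 4: K = 3641.69 / 277637.6 = 0.01312 cm/s

0.01312


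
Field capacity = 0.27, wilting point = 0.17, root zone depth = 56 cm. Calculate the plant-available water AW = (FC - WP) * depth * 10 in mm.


Step 1: Available water = (FC - WP) * depth * 10
Step 2: AW = (0.27 - 0.17) * 56 * 10
Step 3: AW = 0.1 * 56 * 10
Step 4: AW = 56.0 mm

56.0


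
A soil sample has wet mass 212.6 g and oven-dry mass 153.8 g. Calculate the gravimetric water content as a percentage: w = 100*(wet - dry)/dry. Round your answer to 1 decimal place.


Step 1: Water mass = wet - dry = 212.6 - 153.8 = 58.8 g
Step 2: w = 100 * water mass / dry mass
Step 3: w = 100 * 58.8 / 153.8 = 38.2%

38.2


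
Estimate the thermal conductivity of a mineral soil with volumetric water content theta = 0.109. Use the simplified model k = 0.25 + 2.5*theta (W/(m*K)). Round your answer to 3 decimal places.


Step 1: k = 0.25 + 2.5 * theta
Step 2: k = 0.25 + 2.5 * 0.109
Step 3: k = 0.25 + 0.273
Step 4: k = 0.523 W/(m*K)

0.523


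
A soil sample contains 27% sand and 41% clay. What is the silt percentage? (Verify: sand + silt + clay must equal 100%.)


Step 1: sand + silt + clay = 100%
Step 2: silt = 100 - sand - clay
Step 3: silt = 100 - 27 - 41
Step 4: silt = 32%

32


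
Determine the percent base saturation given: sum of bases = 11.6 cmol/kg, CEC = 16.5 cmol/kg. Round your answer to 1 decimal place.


Step 1: BS = 100 * (sum of bases) / CEC
Step 2: BS = 100 * 11.6 / 16.5
Step 3: BS = 70.3%

70.3


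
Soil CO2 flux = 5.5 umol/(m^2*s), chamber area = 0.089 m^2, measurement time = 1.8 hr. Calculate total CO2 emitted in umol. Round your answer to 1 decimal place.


Step 1: Convert time to seconds: 1.8 hr * 3600 = 6480.0 s
Step 2: Total = flux * area * time_s
Step 3: Total = 5.5 * 0.089 * 6480.0
Step 4: Total = 3172.0 umol

3172.0


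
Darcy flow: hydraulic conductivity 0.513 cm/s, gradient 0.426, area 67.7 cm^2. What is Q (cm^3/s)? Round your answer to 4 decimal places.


Step 1: Apply Darcy's law: Q = K * i * A
Step 2: Q = 0.513 * 0.426 * 67.7
Step 3: Q = 14.795 cm^3/s

14.795


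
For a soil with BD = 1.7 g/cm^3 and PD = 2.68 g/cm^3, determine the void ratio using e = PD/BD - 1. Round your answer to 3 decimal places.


Step 1: e = PD / BD - 1
Step 2: e = 2.68 / 1.7 - 1
Step 3: e = 1.57647 - 1
Step 4: e = 0.576

0.576


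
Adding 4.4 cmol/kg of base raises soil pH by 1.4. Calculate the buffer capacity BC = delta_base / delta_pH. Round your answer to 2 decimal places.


Step 1: BC = change in base / change in pH
Step 2: BC = 4.4 / 1.4
Step 3: BC = 3.14 cmol/(kg*pH unit)

3.14


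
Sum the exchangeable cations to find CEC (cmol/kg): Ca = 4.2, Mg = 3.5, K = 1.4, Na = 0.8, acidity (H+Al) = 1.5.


Step 1: CEC = Ca + Mg + K + Na + (H+Al)
Step 2: CEC = 4.2 + 3.5 + 1.4 + 0.8 + 1.5
Step 3: CEC = 11.4 cmol/kg

11.4


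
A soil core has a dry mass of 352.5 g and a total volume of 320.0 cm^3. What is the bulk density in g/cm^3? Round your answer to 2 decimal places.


Step 1: Identify the formula: BD = dry mass / volume
Step 2: Substitute values: BD = 352.5 / 320.0
Step 3: BD = 1.1 g/cm^3

1.1


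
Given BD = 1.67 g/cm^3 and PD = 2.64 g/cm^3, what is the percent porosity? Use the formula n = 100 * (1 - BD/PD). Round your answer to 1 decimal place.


Step 1: Formula: n = 100 * (1 - BD / PD)
Step 2: n = 100 * (1 - 1.67 / 2.64)
Step 3: n = 100 * (1 - 0.63258)
Step 4: n = 36.7%

36.7


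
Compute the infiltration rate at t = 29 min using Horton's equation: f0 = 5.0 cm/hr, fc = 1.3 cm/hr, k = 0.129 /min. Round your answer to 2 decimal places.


Step 1: f = fc + (f0 - fc) * exp(-k * t)
Step 2: exp(-0.129 * 29) = 0.02373
Step 3: f = 1.3 + (5.0 - 1.3) * 0.02373
Step 4: f = 1.3 + 3.7 * 0.02373
Step 5: f = 1.39 cm/hr

1.39


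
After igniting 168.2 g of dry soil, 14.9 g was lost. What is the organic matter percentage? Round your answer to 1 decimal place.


Step 1: OM% = 100 * LOI / sample mass
Step 2: OM = 100 * 14.9 / 168.2
Step 3: OM = 8.9%

8.9


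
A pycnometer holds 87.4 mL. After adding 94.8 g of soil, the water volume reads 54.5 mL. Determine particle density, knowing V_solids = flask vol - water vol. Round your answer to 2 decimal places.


Step 1: Volume of solids = flask volume - water volume with soil
Step 2: V_solids = 87.4 - 54.5 = 32.9 mL
Step 3: Particle density = mass / V_solids = 94.8 / 32.9 = 2.88 g/cm^3

2.88


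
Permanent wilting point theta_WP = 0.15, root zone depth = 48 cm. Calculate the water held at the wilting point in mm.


Step 1: Water (mm) = theta_WP * depth * 10
Step 2: Water = 0.15 * 48 * 10
Step 3: Water = 72.0 mm

72.0


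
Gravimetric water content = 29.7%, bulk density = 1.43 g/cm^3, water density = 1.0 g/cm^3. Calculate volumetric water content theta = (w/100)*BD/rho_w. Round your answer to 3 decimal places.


Step 1: theta = (w / 100) * BD / rho_w
Step 2: theta = (29.7 / 100) * 1.43 / 1.0
Step 3: theta = 0.297 * 1.43
Step 4: theta = 0.425

0.425


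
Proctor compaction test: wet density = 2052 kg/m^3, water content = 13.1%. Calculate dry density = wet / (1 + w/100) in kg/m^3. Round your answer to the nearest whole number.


Step 1: Dry density = wet density / (1 + w/100)
Step 2: Dry density = 2052 / (1 + 13.1/100)
Step 3: Dry density = 2052 / 1.131
Step 4: Dry density = 1814 kg/m^3

1814


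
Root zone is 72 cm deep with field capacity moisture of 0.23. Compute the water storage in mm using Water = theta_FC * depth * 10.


Step 1: Water (mm) = theta_FC * depth (cm) * 10
Step 2: Water = 0.23 * 72 * 10
Step 3: Water = 165.6 mm

165.6


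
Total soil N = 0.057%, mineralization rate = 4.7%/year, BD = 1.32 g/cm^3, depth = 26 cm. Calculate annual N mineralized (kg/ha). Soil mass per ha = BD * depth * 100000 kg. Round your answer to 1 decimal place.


Step 1: Soil mass per ha = BD * depth * 100000 = 1.32 * 26 * 100000 = 3432000 kg
Step 2: Total N pool = soil mass * N%/100 = 3432000 * 0.057/100 = 1956.24 kg/ha
Step 3: N mineralized = N pool * rate%/100 = 1956.24 * 4.7/100 = 91.9 kg/ha/yr

91.9


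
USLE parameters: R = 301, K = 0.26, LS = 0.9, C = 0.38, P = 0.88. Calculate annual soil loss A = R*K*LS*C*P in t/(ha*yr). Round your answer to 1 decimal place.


Step 1: A = R * K * LS * C * P
Step 2: R * K = 301 * 0.26 = 78.26
Step 3: (R*K) * LS = 78.26 * 0.9 = 70.434
Step 4: * C * P = 70.434 * 0.38 * 0.88 = 23.6
Step 5: A = 23.6 t/(ha*yr)

23.6


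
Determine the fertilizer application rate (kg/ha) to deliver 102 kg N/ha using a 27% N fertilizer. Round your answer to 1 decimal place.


Step 1: Fertilizer rate = target N / (N content / 100)
Step 2: Rate = 102 / (27 / 100)
Step 3: Rate = 102 / 0.27
Step 4: Rate = 377.8 kg/ha

377.8


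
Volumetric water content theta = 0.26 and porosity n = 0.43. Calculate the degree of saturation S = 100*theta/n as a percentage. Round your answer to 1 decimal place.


Step 1: S = 100 * theta_v / n
Step 2: S = 100 * 0.26 / 0.43
Step 3: S = 60.5%

60.5


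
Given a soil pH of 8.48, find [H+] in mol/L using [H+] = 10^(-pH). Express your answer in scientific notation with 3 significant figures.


Step 1: [H+] = 10^(-pH)
Step 2: [H+] = 10^(-8.48)
Step 3: [H+] = 3.31e-09 mol/L

3.31e-09


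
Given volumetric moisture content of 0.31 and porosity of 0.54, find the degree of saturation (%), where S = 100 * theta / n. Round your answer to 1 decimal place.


Step 1: S = 100 * theta_v / n
Step 2: S = 100 * 0.31 / 0.54
Step 3: S = 57.4%

57.4


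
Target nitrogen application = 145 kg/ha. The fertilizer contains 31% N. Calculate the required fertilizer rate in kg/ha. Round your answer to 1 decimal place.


Step 1: Fertilizer rate = target N / (N content / 100)
Step 2: Rate = 145 / (31 / 100)
Step 3: Rate = 145 / 0.31
Step 4: Rate = 467.7 kg/ha

467.7


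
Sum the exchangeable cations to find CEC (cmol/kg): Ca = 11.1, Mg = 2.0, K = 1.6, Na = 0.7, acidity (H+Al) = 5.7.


Step 1: CEC = Ca + Mg + K + Na + (H+Al)
Step 2: CEC = 11.1 + 2.0 + 1.6 + 0.7 + 5.7
Step 3: CEC = 21.1 cmol/kg

21.1


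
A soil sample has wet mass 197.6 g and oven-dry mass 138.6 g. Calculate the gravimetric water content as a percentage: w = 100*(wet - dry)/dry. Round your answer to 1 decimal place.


Step 1: Water mass = wet - dry = 197.6 - 138.6 = 59.0 g
Step 2: w = 100 * water mass / dry mass
Step 3: w = 100 * 59.0 / 138.6 = 42.6%

42.6


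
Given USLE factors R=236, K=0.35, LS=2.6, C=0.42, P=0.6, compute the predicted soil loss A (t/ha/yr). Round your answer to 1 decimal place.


Step 1: A = R * K * LS * C * P
Step 2: R * K = 236 * 0.35 = 82.6
Step 3: (R*K) * LS = 82.6 * 2.6 = 214.76
Step 4: * C * P = 214.76 * 0.42 * 0.6 = 54.1
Step 5: A = 54.1 t/(ha*yr)

54.1


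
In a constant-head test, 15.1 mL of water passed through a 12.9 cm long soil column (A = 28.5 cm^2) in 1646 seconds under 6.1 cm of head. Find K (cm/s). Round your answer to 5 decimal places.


Step 1: K = Q * L / (A * t * h)
Step 2: Numerator = 15.1 * 12.9 = 194.79
Step 3: Denominator = 28.5 * 1646 * 6.1 = 286157.1
Step 4: K = 194.79 / 286157.1 = 0.00068 cm/s

0.00068


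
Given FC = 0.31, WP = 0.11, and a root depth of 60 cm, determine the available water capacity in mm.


Step 1: Available water = (FC - WP) * depth * 10
Step 2: AW = (0.31 - 0.11) * 60 * 10
Step 3: AW = 0.2 * 60 * 10
Step 4: AW = 120.0 mm

120.0


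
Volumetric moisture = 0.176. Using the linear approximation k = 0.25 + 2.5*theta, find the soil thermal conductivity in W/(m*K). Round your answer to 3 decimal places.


Step 1: k = 0.25 + 2.5 * theta
Step 2: k = 0.25 + 2.5 * 0.176
Step 3: k = 0.25 + 0.44
Step 4: k = 0.69 W/(m*K)

0.69


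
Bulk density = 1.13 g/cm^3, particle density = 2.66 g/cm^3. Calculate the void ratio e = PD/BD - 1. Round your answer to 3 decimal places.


Step 1: e = PD / BD - 1
Step 2: e = 2.66 / 1.13 - 1
Step 3: e = 2.35398 - 1
Step 4: e = 1.354

1.354


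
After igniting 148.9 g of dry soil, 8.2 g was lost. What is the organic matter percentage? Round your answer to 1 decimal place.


Step 1: OM% = 100 * LOI / sample mass
Step 2: OM = 100 * 8.2 / 148.9
Step 3: OM = 5.5%

5.5


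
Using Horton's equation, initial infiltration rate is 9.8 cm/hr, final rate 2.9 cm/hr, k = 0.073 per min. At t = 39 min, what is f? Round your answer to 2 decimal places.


Step 1: f = fc + (f0 - fc) * exp(-k * t)
Step 2: exp(-0.073 * 39) = 0.058018
Step 3: f = 2.9 + (9.8 - 2.9) * 0.058018
Step 4: f = 2.9 + 6.9 * 0.058018
Step 5: f = 3.3 cm/hr

3.3


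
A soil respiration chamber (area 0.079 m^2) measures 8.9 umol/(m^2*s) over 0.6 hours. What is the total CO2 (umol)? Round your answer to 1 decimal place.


Step 1: Convert time to seconds: 0.6 hr * 3600 = 2160.0 s
Step 2: Total = flux * area * time_s
Step 3: Total = 8.9 * 0.079 * 2160.0
Step 4: Total = 1518.7 umol

1518.7


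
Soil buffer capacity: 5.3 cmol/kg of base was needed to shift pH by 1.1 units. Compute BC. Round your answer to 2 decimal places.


Step 1: BC = change in base / change in pH
Step 2: BC = 5.3 / 1.1
Step 3: BC = 4.82 cmol/(kg*pH unit)

4.82


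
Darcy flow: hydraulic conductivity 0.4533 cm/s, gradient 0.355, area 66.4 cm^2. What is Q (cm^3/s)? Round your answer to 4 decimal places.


Step 1: Apply Darcy's law: Q = K * i * A
Step 2: Q = 0.4533 * 0.355 * 66.4
Step 3: Q = 10.6852 cm^3/s

10.6852


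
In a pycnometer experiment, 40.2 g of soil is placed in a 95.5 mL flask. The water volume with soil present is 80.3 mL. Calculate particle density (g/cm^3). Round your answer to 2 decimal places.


Step 1: Volume of solids = flask volume - water volume with soil
Step 2: V_solids = 95.5 - 80.3 = 15.2 mL
Step 3: Particle density = mass / V_solids = 40.2 / 15.2 = 2.64 g/cm^3

2.64


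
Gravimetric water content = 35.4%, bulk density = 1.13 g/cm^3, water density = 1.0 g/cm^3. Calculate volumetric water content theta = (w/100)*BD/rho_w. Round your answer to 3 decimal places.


Step 1: theta = (w / 100) * BD / rho_w
Step 2: theta = (35.4 / 100) * 1.13 / 1.0
Step 3: theta = 0.354 * 1.13
Step 4: theta = 0.4

0.4


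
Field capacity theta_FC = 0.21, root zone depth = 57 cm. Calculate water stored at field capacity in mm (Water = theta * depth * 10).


Step 1: Water (mm) = theta_FC * depth (cm) * 10
Step 2: Water = 0.21 * 57 * 10
Step 3: Water = 119.7 mm

119.7


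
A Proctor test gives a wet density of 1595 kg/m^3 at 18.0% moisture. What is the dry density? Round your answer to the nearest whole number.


Step 1: Dry density = wet density / (1 + w/100)
Step 2: Dry density = 1595 / (1 + 18.0/100)
Step 3: Dry density = 1595 / 1.18
Step 4: Dry density = 1352 kg/m^3

1352


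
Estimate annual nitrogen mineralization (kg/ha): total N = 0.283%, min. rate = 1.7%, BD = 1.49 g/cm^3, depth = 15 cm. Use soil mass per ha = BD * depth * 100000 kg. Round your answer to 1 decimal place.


Step 1: Soil mass per ha = BD * depth * 100000 = 1.49 * 15 * 100000 = 2235000 kg
Step 2: Total N pool = soil mass * N%/100 = 2235000 * 0.283/100 = 6325.05 kg/ha
Step 3: N mineralized = N pool * rate%/100 = 6325.05 * 1.7/100 = 107.5 kg/ha/yr

107.5


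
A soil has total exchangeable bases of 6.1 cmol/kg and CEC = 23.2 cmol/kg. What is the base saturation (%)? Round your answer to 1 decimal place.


Step 1: BS = 100 * (sum of bases) / CEC
Step 2: BS = 100 * 6.1 / 23.2
Step 3: BS = 26.3%

26.3


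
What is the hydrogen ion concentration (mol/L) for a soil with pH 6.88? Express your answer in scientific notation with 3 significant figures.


Step 1: [H+] = 10^(-pH)
Step 2: [H+] = 10^(-6.88)
Step 3: [H+] = 1.32e-07 mol/L

1.32e-07


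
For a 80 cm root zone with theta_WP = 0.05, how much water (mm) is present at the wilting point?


Step 1: Water (mm) = theta_WP * depth * 10
Step 2: Water = 0.05 * 80 * 10
Step 3: Water = 40.0 mm

40.0


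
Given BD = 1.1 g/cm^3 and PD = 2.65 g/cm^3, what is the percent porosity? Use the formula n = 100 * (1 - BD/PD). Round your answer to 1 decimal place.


Step 1: Formula: n = 100 * (1 - BD / PD)
Step 2: n = 100 * (1 - 1.1 / 2.65)
Step 3: n = 100 * (1 - 0.41509)
Step 4: n = 58.5%

58.5


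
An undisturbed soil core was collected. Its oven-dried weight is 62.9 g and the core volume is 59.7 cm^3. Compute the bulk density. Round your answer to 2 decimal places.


Step 1: Identify the formula: BD = dry mass / volume
Step 2: Substitute values: BD = 62.9 / 59.7
Step 3: BD = 1.05 g/cm^3

1.05


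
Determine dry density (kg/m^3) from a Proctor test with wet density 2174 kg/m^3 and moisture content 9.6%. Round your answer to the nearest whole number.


Step 1: Dry density = wet density / (1 + w/100)
Step 2: Dry density = 2174 / (1 + 9.6/100)
Step 3: Dry density = 2174 / 1.096
Step 4: Dry density = 1984 kg/m^3

1984


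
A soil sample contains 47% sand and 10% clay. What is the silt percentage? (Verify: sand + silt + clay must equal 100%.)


Step 1: sand + silt + clay = 100%
Step 2: silt = 100 - sand - clay
Step 3: silt = 100 - 47 - 10
Step 4: silt = 43%

43


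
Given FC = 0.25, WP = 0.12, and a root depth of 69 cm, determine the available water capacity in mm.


Step 1: Available water = (FC - WP) * depth * 10
Step 2: AW = (0.25 - 0.12) * 69 * 10
Step 3: AW = 0.13 * 69 * 10
Step 4: AW = 89.7 mm

89.7


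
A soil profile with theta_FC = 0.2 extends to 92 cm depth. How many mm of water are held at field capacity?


Step 1: Water (mm) = theta_FC * depth (cm) * 10
Step 2: Water = 0.2 * 92 * 10
Step 3: Water = 184.0 mm

184.0


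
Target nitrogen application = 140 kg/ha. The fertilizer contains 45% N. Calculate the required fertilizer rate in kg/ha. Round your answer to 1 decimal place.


Step 1: Fertilizer rate = target N / (N content / 100)
Step 2: Rate = 140 / (45 / 100)
Step 3: Rate = 140 / 0.45
Step 4: Rate = 311.1 kg/ha

311.1


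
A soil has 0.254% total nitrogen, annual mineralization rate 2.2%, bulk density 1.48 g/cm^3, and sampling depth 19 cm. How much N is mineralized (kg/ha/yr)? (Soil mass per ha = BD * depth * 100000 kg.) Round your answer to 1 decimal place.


Step 1: Soil mass per ha = BD * depth * 100000 = 1.48 * 19 * 100000 = 2812000 kg
Step 2: Total N pool = soil mass * N%/100 = 2812000 * 0.254/100 = 7142.48 kg/ha
Step 3: N mineralized = N pool * rate%/100 = 7142.48 * 2.2/100 = 157.1 kg/ha/yr

157.1


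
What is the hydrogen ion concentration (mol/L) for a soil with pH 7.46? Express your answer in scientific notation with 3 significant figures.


Step 1: [H+] = 10^(-pH)
Step 2: [H+] = 10^(-7.46)
Step 3: [H+] = 3.47e-08 mol/L

3.47e-08


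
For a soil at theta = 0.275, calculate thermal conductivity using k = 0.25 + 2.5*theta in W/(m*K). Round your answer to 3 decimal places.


Step 1: k = 0.25 + 2.5 * theta
Step 2: k = 0.25 + 2.5 * 0.275
Step 3: k = 0.25 + 0.688
Step 4: k = 0.938 W/(m*K)

0.938


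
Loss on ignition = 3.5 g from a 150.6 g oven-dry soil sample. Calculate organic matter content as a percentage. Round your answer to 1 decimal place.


Step 1: OM% = 100 * LOI / sample mass
Step 2: OM = 100 * 3.5 / 150.6
Step 3: OM = 2.3%

2.3


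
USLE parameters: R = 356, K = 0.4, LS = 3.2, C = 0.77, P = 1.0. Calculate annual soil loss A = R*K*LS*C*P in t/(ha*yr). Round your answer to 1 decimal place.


Step 1: A = R * K * LS * C * P
Step 2: R * K = 356 * 0.4 = 142.4
Step 3: (R*K) * LS = 142.4 * 3.2 = 455.68
Step 4: * C * P = 455.68 * 0.77 * 1.0 = 350.9
Step 5: A = 350.9 t/(ha*yr)

350.9


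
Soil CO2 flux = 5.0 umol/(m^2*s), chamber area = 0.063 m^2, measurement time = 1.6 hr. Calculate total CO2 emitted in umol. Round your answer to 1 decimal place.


Step 1: Convert time to seconds: 1.6 hr * 3600 = 5760.0 s
Step 2: Total = flux * area * time_s
Step 3: Total = 5.0 * 0.063 * 5760.0
Step 4: Total = 1814.4 umol

1814.4


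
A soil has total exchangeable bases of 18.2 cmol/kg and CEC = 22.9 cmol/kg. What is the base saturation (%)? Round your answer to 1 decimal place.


Step 1: BS = 100 * (sum of bases) / CEC
Step 2: BS = 100 * 18.2 / 22.9
Step 3: BS = 79.5%

79.5


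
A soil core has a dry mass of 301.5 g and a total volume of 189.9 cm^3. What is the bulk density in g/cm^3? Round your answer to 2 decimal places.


Step 1: Identify the formula: BD = dry mass / volume
Step 2: Substitute values: BD = 301.5 / 189.9
Step 3: BD = 1.59 g/cm^3

1.59


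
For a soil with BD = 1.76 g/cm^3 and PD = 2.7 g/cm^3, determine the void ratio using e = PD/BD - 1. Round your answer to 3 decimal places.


Step 1: e = PD / BD - 1
Step 2: e = 2.7 / 1.76 - 1
Step 3: e = 1.53409 - 1
Step 4: e = 0.534

0.534


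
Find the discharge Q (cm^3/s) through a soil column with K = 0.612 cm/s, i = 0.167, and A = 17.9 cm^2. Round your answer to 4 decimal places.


Step 1: Apply Darcy's law: Q = K * i * A
Step 2: Q = 0.612 * 0.167 * 17.9
Step 3: Q = 1.8295 cm^3/s

1.8295


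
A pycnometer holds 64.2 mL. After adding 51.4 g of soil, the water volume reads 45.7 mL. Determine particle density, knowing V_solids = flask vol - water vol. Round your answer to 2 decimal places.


Step 1: Volume of solids = flask volume - water volume with soil
Step 2: V_solids = 64.2 - 45.7 = 18.5 mL
Step 3: Particle density = mass / V_solids = 51.4 / 18.5 = 2.78 g/cm^3

2.78


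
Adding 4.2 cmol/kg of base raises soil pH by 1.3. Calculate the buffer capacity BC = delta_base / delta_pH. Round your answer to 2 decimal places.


Step 1: BC = change in base / change in pH
Step 2: BC = 4.2 / 1.3
Step 3: BC = 3.23 cmol/(kg*pH unit)

3.23


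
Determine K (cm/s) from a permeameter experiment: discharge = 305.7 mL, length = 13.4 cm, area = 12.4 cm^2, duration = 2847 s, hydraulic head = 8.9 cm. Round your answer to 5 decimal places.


Step 1: K = Q * L / (A * t * h)
Step 2: Numerator = 305.7 * 13.4 = 4096.38
Step 3: Denominator = 12.4 * 2847 * 8.9 = 314194.92
Step 4: K = 4096.38 / 314194.92 = 0.01304 cm/s

0.01304


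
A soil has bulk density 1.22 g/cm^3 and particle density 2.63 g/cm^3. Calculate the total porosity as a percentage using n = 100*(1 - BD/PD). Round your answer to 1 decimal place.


Step 1: Formula: n = 100 * (1 - BD / PD)
Step 2: n = 100 * (1 - 1.22 / 2.63)
Step 3: n = 100 * (1 - 0.46388)
Step 4: n = 53.6%

53.6


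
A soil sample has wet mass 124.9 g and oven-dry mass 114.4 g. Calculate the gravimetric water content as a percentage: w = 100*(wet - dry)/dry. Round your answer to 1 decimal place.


Step 1: Water mass = wet - dry = 124.9 - 114.4 = 10.5 g
Step 2: w = 100 * water mass / dry mass
Step 3: w = 100 * 10.5 / 114.4 = 9.2%

9.2


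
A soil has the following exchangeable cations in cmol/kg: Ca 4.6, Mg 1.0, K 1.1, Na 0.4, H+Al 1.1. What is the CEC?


Step 1: CEC = Ca + Mg + K + Na + (H+Al)
Step 2: CEC = 4.6 + 1.0 + 1.1 + 0.4 + 1.1
Step 3: CEC = 8.2 cmol/kg

8.2


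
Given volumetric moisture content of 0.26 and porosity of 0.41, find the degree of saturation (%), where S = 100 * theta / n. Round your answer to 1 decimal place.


Step 1: S = 100 * theta_v / n
Step 2: S = 100 * 0.26 / 0.41
Step 3: S = 63.4%

63.4


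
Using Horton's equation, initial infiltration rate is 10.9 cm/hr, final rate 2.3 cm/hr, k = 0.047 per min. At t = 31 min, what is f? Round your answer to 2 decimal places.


Step 1: f = fc + (f0 - fc) * exp(-k * t)
Step 2: exp(-0.047 * 31) = 0.232934
Step 3: f = 2.3 + (10.9 - 2.3) * 0.232934
Step 4: f = 2.3 + 8.6 * 0.232934
Step 5: f = 4.3 cm/hr

4.3


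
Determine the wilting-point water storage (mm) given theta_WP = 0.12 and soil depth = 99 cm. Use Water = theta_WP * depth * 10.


Step 1: Water (mm) = theta_WP * depth * 10
Step 2: Water = 0.12 * 99 * 10
Step 3: Water = 118.8 mm

118.8


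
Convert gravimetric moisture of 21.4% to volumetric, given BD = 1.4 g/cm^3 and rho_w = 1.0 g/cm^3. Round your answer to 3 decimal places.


Step 1: theta = (w / 100) * BD / rho_w
Step 2: theta = (21.4 / 100) * 1.4 / 1.0
Step 3: theta = 0.214 * 1.4
Step 4: theta = 0.3

0.3


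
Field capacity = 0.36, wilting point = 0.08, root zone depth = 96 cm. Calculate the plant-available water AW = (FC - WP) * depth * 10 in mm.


Step 1: Available water = (FC - WP) * depth * 10
Step 2: AW = (0.36 - 0.08) * 96 * 10
Step 3: AW = 0.28 * 96 * 10
Step 4: AW = 268.8 mm

268.8


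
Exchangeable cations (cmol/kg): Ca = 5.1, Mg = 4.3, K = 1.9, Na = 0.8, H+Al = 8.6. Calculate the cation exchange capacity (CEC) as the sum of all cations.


Step 1: CEC = Ca + Mg + K + Na + (H+Al)
Step 2: CEC = 5.1 + 4.3 + 1.9 + 0.8 + 8.6
Step 3: CEC = 20.7 cmol/kg

20.7


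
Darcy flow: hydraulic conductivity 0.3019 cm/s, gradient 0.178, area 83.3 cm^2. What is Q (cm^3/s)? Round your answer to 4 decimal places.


Step 1: Apply Darcy's law: Q = K * i * A
Step 2: Q = 0.3019 * 0.178 * 83.3
Step 3: Q = 4.4764 cm^3/s

4.4764


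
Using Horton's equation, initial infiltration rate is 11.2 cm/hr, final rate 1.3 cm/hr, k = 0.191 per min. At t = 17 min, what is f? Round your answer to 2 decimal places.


Step 1: f = fc + (f0 - fc) * exp(-k * t)
Step 2: exp(-0.191 * 17) = 0.038891
Step 3: f = 1.3 + (11.2 - 1.3) * 0.038891
Step 4: f = 1.3 + 9.9 * 0.038891
Step 5: f = 1.69 cm/hr

1.69


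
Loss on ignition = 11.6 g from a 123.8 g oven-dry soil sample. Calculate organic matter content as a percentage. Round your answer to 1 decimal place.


Step 1: OM% = 100 * LOI / sample mass
Step 2: OM = 100 * 11.6 / 123.8
Step 3: OM = 9.4%

9.4


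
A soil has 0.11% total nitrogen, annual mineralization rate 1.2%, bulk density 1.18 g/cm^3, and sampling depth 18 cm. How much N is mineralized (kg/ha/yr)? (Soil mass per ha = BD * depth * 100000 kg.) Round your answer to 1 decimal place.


Step 1: Soil mass per ha = BD * depth * 100000 = 1.18 * 18 * 100000 = 2124000 kg
Step 2: Total N pool = soil mass * N%/100 = 2124000 * 0.11/100 = 2336.4 kg/ha
Step 3: N mineralized = N pool * rate%/100 = 2336.4 * 1.2/100 = 28.0 kg/ha/yr

28.0


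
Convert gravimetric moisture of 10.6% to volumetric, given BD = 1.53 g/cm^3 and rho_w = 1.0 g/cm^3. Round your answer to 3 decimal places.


Step 1: theta = (w / 100) * BD / rho_w
Step 2: theta = (10.6 / 100) * 1.53 / 1.0
Step 3: theta = 0.106 * 1.53
Step 4: theta = 0.162

0.162


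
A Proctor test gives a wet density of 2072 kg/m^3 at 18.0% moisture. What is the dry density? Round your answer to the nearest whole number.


Step 1: Dry density = wet density / (1 + w/100)
Step 2: Dry density = 2072 / (1 + 18.0/100)
Step 3: Dry density = 2072 / 1.18
Step 4: Dry density = 1756 kg/m^3

1756


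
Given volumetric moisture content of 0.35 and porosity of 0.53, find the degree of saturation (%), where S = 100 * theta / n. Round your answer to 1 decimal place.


Step 1: S = 100 * theta_v / n
Step 2: S = 100 * 0.35 / 0.53
Step 3: S = 66.0%

66.0
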